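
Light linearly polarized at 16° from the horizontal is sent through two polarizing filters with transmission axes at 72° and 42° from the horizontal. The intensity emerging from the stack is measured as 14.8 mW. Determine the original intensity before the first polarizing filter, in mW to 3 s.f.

By Malus's law, I₁ = I₀ cos²(72° − 16°) = I₀ cos²(56°) = 0.3127 I₀.
I₂ = I₁ cos²(42° − 72°) = 0.3127 I₀ · cos²(30°) = 0.2345 I₀.
So 14.8 mW = 0.2345 I₀, giving I₀ = 14.8/0.2345 = 63.11 mW.

I₀ ≈ 63.1 mW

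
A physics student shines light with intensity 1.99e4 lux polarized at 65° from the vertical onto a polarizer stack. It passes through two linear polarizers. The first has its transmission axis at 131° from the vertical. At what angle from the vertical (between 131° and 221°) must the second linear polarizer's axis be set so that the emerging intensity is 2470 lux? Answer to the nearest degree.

By Malus's law, I₁ = I₀ cos²(131° − 65°) = I₀ cos²(66°) = 0.1654 I₀.
Target fraction: 2470 / 1.99e4 lux = 0.1241 of I₀.
Need I₂/I₀ = 0.1241, so cos²(θ − 131°) = 0.1241 / 0.1654 = 0.7503.
θ − 131° = arccos(√0.7503) = 30.0°, giving θ ≈ 131 + 30.0 = 161.0°.

θ ≈ 161°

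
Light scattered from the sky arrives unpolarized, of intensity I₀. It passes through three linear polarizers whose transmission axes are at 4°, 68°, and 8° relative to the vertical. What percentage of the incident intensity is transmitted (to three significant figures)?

Unpolarized light through the first polarizer → I₁ = ½ I₀, now polarized at 4°.
I₂ = I₁ cos²(68° − 4°) = 0.5 I₀ · cos²(64°) = 0.09608 I₀.
I₃ = I₂ cos²(8° − 68°) = 0.09608 I₀ · cos²(60°) = 0.02402 I₀.
That is 2.402% of the incident intensity.

≈ 2.40%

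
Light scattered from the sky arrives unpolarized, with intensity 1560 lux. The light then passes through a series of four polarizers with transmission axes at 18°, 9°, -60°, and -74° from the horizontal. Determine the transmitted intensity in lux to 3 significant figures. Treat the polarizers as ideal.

Unpolarized light through the first polarizer → I₁ = 1560 lux/2 = 780 lux, polarized at 18°.
I₂ = I₁ · cos²(9°) = 780 · 0.9755 = 760.9 lux.
I₃ = I₂ · cos²(69°) = 760.9 · 0.1284 = 97.72 lux.
I₄ = I₃ · cos²(14°) = 97.72 · 0.9415 = 92 lux.

I ≈ 92.0 lux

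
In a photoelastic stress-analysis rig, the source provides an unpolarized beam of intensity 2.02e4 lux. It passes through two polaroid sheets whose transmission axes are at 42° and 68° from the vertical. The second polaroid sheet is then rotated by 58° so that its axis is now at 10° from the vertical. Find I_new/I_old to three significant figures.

I_new/I_old ≈ 0.890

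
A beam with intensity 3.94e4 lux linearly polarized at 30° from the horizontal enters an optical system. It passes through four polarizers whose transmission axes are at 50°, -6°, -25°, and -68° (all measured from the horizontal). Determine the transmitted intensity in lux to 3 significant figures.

I ≈ 5200 lux

I₁ = 3.94e4 lux · cos²(20°) = 3.479e+04 lux.
I₂ = I₁ · cos²(56°) = 3.479e+04 · 0.3127 = 1.088e+04 lux.
I₃ = I₂ · cos²(19°) = 1.088e+04 · 0.894 = 9726 lux.
I₄ = I₃ · cos²(43°) = 9726 · 0.5349 = 5202 lux.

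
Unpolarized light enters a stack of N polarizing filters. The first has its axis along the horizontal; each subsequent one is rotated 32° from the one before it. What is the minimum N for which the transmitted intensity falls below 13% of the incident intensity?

First polarizer halves the unpolarized light: factor 1/2.
Each further stage multiplies by cos²(32°) = 0.7192.
After N polarizers: T = 0.5·0.7192^(N−1). Require T < 0.13 ⇒ N−1 > ln(0.13/0.5)/ln(0.7192) = 4.09, so N−1 ≥ 5 and N = 6.
Check: N=6 gives T = 0.0962 < 0.13; N=5 gives T = 0.1338.

N = 6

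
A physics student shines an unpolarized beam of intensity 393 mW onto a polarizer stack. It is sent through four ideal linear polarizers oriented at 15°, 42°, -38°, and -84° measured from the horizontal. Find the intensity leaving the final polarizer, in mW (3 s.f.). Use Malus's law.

Unpolarized light through the first polarizer → I₁ = 393 mW/2 = 196.5 mW, polarized at 15°.
I₂ = I₁ · cos²(27°) = 196.5 · 0.7939 = 156 mW.
I₃ = I₂ · cos²(80°) = 156 · 0.03015 = 4.704 mW.
I₄ = I₃ · cos²(46°) = 4.704 · 0.4826 = 2.27 mW.

I ≈ 2.27 mW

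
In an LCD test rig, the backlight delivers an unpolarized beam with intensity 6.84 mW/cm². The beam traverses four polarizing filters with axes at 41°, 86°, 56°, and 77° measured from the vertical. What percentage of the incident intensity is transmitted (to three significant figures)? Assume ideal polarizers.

Unpolarized light through the first polarizer → I₁ = 6.84 mW/cm²/2 = 3.42 mW/cm², polarized at 41°.
I₂ = I₁ · cos²(45°) = 3.42 · 0.5 = 1.71 mW/cm².
I₃ = I₂ · cos²(30°) = 1.71 · 0.75 = 1.283 mW/cm².
I₄ = I₃ · cos²(21°) = 1.283 · 0.8716 = 1.118 mW/cm².
That is 16.34% of the incident intensity.

≈ 16.3%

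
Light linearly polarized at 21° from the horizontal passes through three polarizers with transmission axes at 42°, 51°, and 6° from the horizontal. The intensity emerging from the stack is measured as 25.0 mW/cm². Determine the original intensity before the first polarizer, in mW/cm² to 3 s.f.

I₀ ≈ 58.8 mW/cm²

I₁ = I₀ cos²(42° − 21°) = I₀ cos²(21°) = 0.8716 I₀.
I₂ = I₁ cos²(51° − 42°) = 0.8716 I₀ · cos²(9°) = 0.8502 I₀.
I₃ = I₂ cos²(6° − 51°) = 0.8502 I₀ · cos²(45°) = 0.4251 I₀.
So 25.0 mW/cm² = 0.4251 I₀, giving I₀ = 25.0/0.4251 = 58.81 mW/cm².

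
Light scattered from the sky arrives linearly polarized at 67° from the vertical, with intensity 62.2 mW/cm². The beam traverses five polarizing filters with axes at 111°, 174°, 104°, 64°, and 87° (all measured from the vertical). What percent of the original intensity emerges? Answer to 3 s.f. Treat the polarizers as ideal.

≈ 0.620%

I₁ = 62.2 mW/cm² · cos²(44°) = 32.19 mW/cm².
I₂ = I₁ · cos²(63°) = 32.19 · 0.2061 = 6.634 mW/cm².
I₃ = I₂ · cos²(70°) = 6.634 · 0.117 = 0.776 mW/cm².
I₄ = I₃ · cos²(40°) = 0.776 · 0.5868 = 0.4554 mW/cm².
I₅ = I₄ · cos²(23°) = 0.4554 · 0.8473 = 0.3858 mW/cm².
That is 0.6203% of the incident intensity.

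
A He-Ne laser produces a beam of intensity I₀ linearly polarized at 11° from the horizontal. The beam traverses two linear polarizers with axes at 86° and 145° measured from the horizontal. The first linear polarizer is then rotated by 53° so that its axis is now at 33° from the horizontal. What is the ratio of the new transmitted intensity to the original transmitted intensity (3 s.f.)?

I_new/I_old ≈ 6.79

Before rotation:
I₁ = I₀ cos²(86° − 11°) = I₀ cos²(75°) = 0.06699 I₀.
I₂ = I₁ cos²(145° − 86°) = 0.06699 I₀ · cos²(59°) = 0.01777 I₀.
After rotation:
I₁ = I₀ cos²(33° − 11°) = I₀ cos²(22°) = 0.8597 I₀.
Angle between axes 1 and 2: 68°. I₂ = 0.8597 I₀ · cos²(68°) = 0.1206 I₀.
Ratio = 0.1206 / 0.01777 = 6.789.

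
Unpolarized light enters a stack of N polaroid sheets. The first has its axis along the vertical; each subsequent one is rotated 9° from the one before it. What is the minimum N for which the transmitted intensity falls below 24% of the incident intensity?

N = 31

First polarizer halves the unpolarized light: factor 1/2.
Each further stage multiplies by cos²(9°) = 0.9755.
After N polarizers: T = 0.5·0.9755^(N−1). Require T < 0.24 ⇒ N−1 > ln(0.24/0.5)/ln(0.9755) = 29.62, so N−1 ≥ 30 and N = 31.
Check: N=31 gives T = 0.2378 < 0.24; N=30 gives T = 0.2437.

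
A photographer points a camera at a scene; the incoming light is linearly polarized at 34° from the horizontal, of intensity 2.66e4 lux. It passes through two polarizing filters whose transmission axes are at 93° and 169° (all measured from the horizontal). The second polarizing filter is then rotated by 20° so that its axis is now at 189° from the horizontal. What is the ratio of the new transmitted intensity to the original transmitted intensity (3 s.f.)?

Before rotation:
By Malus's law, I₁ = I₀ cos²(93° − 34°) = I₀ cos²(59°) = 0.2653 I₀.
I₂ = I₁ cos²(169° − 93°) = 0.2653 I₀ · cos²(76°) = 0.01552 I₀.
After rotation:
I₁ = I₀ cos²(93° − 34°) = I₀ cos²(59°) = 0.2653 I₀.
Angle between axes 1 and 2: 84°. I₂ = 0.2653 I₀ · cos²(84°) = 0.002898 I₀.
Ratio = 0.002898 / 0.01552 = 0.1867.

I_new/I_old ≈ 0.187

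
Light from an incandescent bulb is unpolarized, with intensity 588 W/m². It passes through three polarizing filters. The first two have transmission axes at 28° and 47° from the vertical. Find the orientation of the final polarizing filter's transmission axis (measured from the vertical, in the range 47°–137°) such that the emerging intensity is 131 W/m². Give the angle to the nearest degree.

Unpolarized light through the first polarizer → I₁ = ½ I₀, now polarized at 28°.
I₂ = I₁ cos²(47° − 28°) = 0.5 I₀ · cos²(19°) = 0.447 I₀.
Target fraction: 131 / 588 W/m² = 0.2228 of I₀.
Need I₃/I₀ = 0.2228, so cos²(θ − 47°) = 0.2228 / 0.447 = 0.4984.
θ − 47° = arccos(√0.4984) = 45.1°, giving θ ≈ 47 + 45.1 = 92.1°.

θ ≈ 92°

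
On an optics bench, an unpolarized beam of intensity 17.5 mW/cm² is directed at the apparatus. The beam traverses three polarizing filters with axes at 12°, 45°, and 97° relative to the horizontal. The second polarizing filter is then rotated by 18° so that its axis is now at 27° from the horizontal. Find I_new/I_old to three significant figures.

Before rotation:
Unpolarized light through the first polarizer → I₁ = ½ I₀, now polarized at 12°.
I₂ = I₁ cos²(45° − 12°) = 0.5 I₀ · cos²(33°) = 0.3517 I₀.
I₃ = I₂ cos²(97° − 45°) = 0.3517 I₀ · cos²(52°) = 0.1333 I₀.
After rotation:
Unpolarized light through the first polarizer → I₁ = ½ I₀, now polarized at 12°.
I₂ = I₁ cos²(27° − 12°) = 0.5 I₀ · cos²(15°) = 0.4665 I₀.
I₃ = I₂ cos²(97° − 27°) = 0.4665 I₀ · cos²(70°) = 0.05457 I₀.
Ratio = 0.05457 / 0.1333 = 0.4094.

I_new/I_old ≈ 0.409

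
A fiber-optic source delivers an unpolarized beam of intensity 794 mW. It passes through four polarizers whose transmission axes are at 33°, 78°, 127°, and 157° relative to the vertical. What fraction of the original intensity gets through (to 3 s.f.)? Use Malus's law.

Unpolarized light through the first polarizer → I₁ = 794 mW/2 = 397 mW, polarized at 33°.
I₂ = I₁ · cos²(45°) = 397 · 0.5 = 198.5 mW.
I₃ = I₂ · cos²(49°) = 198.5 · 0.4304 = 85.44 mW.
I₄ = I₃ · cos²(30°) = 85.44 · 0.75 = 64.08 mW.
Transmitted fraction = 0.0807.

I/I₀ ≈ 0.0807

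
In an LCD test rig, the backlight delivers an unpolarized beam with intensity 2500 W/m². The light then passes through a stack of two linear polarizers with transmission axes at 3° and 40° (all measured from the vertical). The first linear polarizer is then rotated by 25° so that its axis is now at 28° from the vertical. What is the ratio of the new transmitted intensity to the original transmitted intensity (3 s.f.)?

Before rotation:
Unpolarized light through the first polarizer → I₁ = ½ I₀, now polarized at 3°.
I₂ = I₁ cos²(40° − 3°) = 0.5 I₀ · cos²(37°) = 0.3189 I₀.
After rotation:
Unpolarized light through the first polarizer → I₁ = ½ I₀, now polarized at 28°.
I₂ = I₁ cos²(40° − 28°) = 0.5 I₀ · cos²(12°) = 0.4784 I₀.
Ratio = 0.4784 / 0.3189 = 1.5.

I_new/I_old ≈ 1.50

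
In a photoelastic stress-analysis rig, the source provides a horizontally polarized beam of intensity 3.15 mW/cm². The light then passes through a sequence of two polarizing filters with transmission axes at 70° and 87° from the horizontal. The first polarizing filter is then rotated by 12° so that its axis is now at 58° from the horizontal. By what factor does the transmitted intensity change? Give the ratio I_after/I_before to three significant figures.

Before rotation:
By Malus's law, I₁ = I₀ cos²(70° − 0°) = I₀ cos²(70°) = 0.117 I₀.
I₂ = I₁ cos²(87° − 70°) = 0.117 I₀ · cos²(17°) = 0.107 I₀.
After rotation:
I₁ = I₀ cos²(58° − 0°) = I₀ cos²(58°) = 0.2808 I₀.
I₂ = I₁ cos²(87° − 58°) = 0.2808 I₀ · cos²(29°) = 0.2148 I₀.
Ratio = 0.2148 / 0.107 = 2.008.

I_new/I_old ≈ 2.01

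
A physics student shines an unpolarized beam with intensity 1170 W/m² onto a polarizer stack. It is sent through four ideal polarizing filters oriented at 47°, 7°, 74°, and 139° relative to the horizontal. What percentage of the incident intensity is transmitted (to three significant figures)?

≈ 0.800%

Unpolarized light through the first polarizer → I₁ = 1170 W/m²/2 = 585 W/m², polarized at 47°.
I₂ = I₁ · cos²(40°) = 585 · 0.5868 = 343.3 W/m².
I₃ = I₂ · cos²(67°) = 343.3 · 0.1527 = 52.41 W/m².
I₄ = I₃ · cos²(65°) = 52.41 · 0.1786 = 9.361 W/m².
That is 0.8001% of the incident intensity.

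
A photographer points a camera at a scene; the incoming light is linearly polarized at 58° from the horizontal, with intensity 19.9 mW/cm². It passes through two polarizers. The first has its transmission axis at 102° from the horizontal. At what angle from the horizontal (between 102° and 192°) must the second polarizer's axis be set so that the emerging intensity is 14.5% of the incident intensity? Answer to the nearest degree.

I₁ = I₀ cos²(102° − 58°) = I₀ cos²(44°) = 0.5174 I₀.
Need I₂/I₀ = 0.145, so cos²(θ − 102°) = 0.145 / 0.5174 = 0.2802.
θ − 102° = arccos(√0.2802) = 58.0°, giving θ ≈ 102 + 58.0 = 160.0°.

θ ≈ 160°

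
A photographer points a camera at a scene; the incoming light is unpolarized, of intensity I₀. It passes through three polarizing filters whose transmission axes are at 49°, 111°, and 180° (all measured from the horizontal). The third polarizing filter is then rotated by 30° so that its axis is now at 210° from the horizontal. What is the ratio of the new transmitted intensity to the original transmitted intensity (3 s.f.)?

I_new/I_old ≈ 0.191

Before rotation:
Unpolarized light through the first polarizer → I₁ = ½ I₀, now polarized at 49°.
I₂ = I₁ cos²(111° − 49°) = 0.5 I₀ · cos²(62°) = 0.1102 I₀.
I₃ = I₂ cos²(180° − 111°) = 0.1102 I₀ · cos²(69°) = 0.01415 I₀.
After rotation:
Unpolarized light through the first polarizer → I₁ = ½ I₀, now polarized at 49°.
I₂ = I₁ cos²(111° − 49°) = 0.5 I₀ · cos²(62°) = 0.1102 I₀.
Angle between axes 2 and 3: 81°. I₃ = 0.1102 I₀ · cos²(81°) = 0.002697 I₀.
Ratio = 0.002697 / 0.01415 = 0.1905.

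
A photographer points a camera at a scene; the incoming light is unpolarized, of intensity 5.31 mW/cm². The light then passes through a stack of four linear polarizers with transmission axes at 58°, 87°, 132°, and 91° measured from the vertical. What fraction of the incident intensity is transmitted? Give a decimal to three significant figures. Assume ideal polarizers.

I/I₀ ≈ 0.109

Unpolarized light through the first polarizer → I₁ = 5.31 mW/cm²/2 = 2.655 mW/cm², polarized at 58°.
I₂ = I₁ · cos²(29°) = 2.655 · 0.765 = 2.031 mW/cm².
I₃ = I₂ · cos²(45°) = 2.031 · 0.5 = 1.015 mW/cm².
I₄ = I₃ · cos²(41°) = 1.015 · 0.5696 = 0.5784 mW/cm².
Transmitted fraction = 0.1089.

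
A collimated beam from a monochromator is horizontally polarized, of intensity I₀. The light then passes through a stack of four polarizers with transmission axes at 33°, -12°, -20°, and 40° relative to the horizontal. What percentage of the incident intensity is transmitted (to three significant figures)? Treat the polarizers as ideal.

≈ 8.62%

I₁ = I₀ cos²(33° − 0°) = I₀ cos²(33°) = 0.7034 I₀.
I₂ = I₁ cos²(-12° − 33°) = 0.7034 I₀ · cos²(45°) = 0.3517 I₀.
I₃ = I₂ cos²(-20° + 12°) = 0.3517 I₀ · cos²(8°) = 0.3449 I₀.
I₄ = I₃ cos²(40° + 20°) = 0.3449 I₀ · cos²(60°) = 0.08622 I₀.
That is 8.622% of the incident intensity.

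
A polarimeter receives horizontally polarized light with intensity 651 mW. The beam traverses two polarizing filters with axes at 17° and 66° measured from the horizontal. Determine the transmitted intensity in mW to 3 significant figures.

I ≈ 256 mW

I₁ = 651 mW · cos²(17°) = 595.4 mW.
I₂ = I₁ · cos²(49°) = 595.4 · 0.4304 = 256.2 mW.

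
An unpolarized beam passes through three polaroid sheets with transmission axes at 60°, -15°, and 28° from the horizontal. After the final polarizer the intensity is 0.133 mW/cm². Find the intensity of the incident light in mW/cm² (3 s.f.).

I₀ ≈ 7.42 mW/cm²

Unpolarized light through the first polarizer → I₁ = ½ I₀, now polarized at 60°.
I₂ = I₁ cos²(-15° − 60°) = 0.5 I₀ · cos²(75°) = 0.03349 I₀.
I₃ = I₂ cos²(28° + 15°) = 0.03349 I₀ · cos²(43°) = 0.01792 I₀.
So 0.133 mW/cm² = 0.01792 I₀, giving I₀ = 0.133/0.01792 = 7.424 mW/cm².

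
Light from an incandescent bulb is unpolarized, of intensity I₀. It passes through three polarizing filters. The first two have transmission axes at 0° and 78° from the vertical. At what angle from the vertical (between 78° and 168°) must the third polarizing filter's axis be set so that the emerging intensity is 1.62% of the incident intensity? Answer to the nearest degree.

θ ≈ 108°

Unpolarized light through the first polarizer → I₁ = ½ I₀, now polarized at 0°.
I₂ = I₁ cos²(78° − 0°) = 0.5 I₀ · cos²(78°) = 0.02161 I₀.
Need I₃/I₀ = 0.0162, so cos²(θ − 78°) = 0.0162 / 0.02161 = 0.7495.
θ − 78° = arccos(√0.7495) = 30.0°, giving θ ≈ 78 + 30.0 = 108.0°.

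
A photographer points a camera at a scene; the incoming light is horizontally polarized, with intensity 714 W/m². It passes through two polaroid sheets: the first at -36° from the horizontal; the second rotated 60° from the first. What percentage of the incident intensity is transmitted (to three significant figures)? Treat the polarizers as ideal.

≈ 16.4%

I₁ = 714 W/m² · cos²(36°) = 467.3 W/m².
I₂ = I₁ · cos²(60°) = 467.3 · 0.25 = 116.8 W/m².
That is 16.36% of the incident intensity.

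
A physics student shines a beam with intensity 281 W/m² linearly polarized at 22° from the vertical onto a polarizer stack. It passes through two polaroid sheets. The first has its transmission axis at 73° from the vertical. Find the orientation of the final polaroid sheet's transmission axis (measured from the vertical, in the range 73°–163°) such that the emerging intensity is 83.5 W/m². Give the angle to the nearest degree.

θ ≈ 103°

By Malus's law, I₁ = I₀ cos²(73° − 22°) = I₀ cos²(51°) = 0.396 I₀.
Target fraction: 83.5 / 281 W/m² = 0.2972 of I₀.
Need I₂/I₀ = 0.2972, so cos²(θ − 73°) = 0.2972 / 0.396 = 0.7503.
θ − 73° = arccos(√0.7503) = 30.0°, giving θ ≈ 73 + 30.0 = 103.0°.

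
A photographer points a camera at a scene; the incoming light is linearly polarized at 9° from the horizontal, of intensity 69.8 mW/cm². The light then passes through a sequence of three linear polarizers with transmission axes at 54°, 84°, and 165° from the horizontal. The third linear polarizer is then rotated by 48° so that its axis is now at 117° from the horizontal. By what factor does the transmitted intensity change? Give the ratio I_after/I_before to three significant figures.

I_new/I_old ≈ 28.7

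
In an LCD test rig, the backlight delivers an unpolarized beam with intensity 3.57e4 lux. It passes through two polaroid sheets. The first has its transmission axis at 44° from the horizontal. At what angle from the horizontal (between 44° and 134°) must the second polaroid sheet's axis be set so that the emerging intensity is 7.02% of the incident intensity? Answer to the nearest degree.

θ ≈ 112°

Unpolarized light through the first polarizer → I₁ = ½ I₀, now polarized at 44°.
Need I₂/I₀ = 0.0702, so cos²(θ − 44°) = 0.0702 / 0.5 = 0.1404.
θ − 44° = arccos(√0.1404) = 68.0°, giving θ ≈ 44 + 68.0 = 112.0°.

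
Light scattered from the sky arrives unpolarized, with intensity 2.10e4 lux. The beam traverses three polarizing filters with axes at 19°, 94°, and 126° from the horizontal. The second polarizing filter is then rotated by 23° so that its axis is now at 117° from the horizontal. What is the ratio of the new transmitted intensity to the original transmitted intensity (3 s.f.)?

Before rotation:
Unpolarized light through the first polarizer → I₁ = ½ I₀, now polarized at 19°.
I₂ = I₁ cos²(94° − 19°) = 0.5 I₀ · cos²(75°) = 0.03349 I₀.
I₃ = I₂ cos²(126° − 94°) = 0.03349 I₀ · cos²(32°) = 0.02409 I₀.
After rotation:
Unpolarized light through the first polarizer → I₁ = ½ I₀, now polarized at 19°.
Angle between axes 1 and 2: 82°. I₂ = 0.5 I₀ · cos²(82°) = 0.009685 I₀.
I₃ = I₂ cos²(126° − 117°) = 0.009685 I₀ · cos²(9°) = 0.009448 I₀.
Ratio = 0.009448 / 0.02409 = 0.3922.

I_new/I_old ≈ 0.392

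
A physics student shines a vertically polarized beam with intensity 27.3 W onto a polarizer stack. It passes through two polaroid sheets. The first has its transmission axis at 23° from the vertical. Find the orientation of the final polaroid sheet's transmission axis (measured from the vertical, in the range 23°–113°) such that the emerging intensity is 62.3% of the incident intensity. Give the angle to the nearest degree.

θ ≈ 54°

By Malus's law, I₁ = I₀ cos²(23° − 0°) = I₀ cos²(23°) = 0.8473 I₀.
Need I₂/I₀ = 0.623, so cos²(θ − 23°) = 0.623 / 0.8473 = 0.7353.
θ − 23° = arccos(√0.7353) = 31.0°, giving θ ≈ 23 + 31.0 = 54.0°.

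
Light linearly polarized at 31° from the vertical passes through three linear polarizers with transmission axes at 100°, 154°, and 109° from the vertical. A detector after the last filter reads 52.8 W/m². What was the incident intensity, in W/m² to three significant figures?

I₁ = I₀ cos²(100° − 31°) = I₀ cos²(69°) = 0.1284 I₀.
I₂ = I₁ cos²(154° − 100°) = 0.1284 I₀ · cos²(54°) = 0.04437 I₀.
I₃ = I₂ cos²(109° − 154°) = 0.04437 I₀ · cos²(45°) = 0.02219 I₀.
So 52.8 W/m² = 0.02219 I₀, giving I₀ = 52.8/0.02219 = 2380 W/m².

I₀ ≈ 2380 W/m²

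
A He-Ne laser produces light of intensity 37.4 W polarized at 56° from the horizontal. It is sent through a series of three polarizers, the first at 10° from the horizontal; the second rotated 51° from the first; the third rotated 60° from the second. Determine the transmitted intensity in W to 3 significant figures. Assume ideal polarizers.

By Malus's law, I₁ = 37.4 W · cos²(46°) = 18.05 W.
I₂ = I₁ · cos²(51°) = 18.05 · 0.396 = 7.148 W.
I₃ = I₂ · cos²(60°) = 7.148 · 0.25 = 1.787 W.

I ≈ 1.79 W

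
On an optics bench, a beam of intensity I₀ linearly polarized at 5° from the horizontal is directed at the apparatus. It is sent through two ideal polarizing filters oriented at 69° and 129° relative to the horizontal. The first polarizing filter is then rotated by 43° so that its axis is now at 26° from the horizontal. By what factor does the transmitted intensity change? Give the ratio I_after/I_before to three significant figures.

I_new/I_old ≈ 0.918

Before rotation:
By Malus's law, I₁ = I₀ cos²(69° − 5°) = I₀ cos²(64°) = 0.1922 I₀.
I₂ = I₁ cos²(129° − 69°) = 0.1922 I₀ · cos²(60°) = 0.04804 I₀.
After rotation:
I₁ = I₀ cos²(26° − 5°) = I₀ cos²(21°) = 0.8716 I₀.
Angle between axes 1 and 2: 77°. I₂ = 0.8716 I₀ · cos²(77°) = 0.0441 I₀.
Ratio = 0.0441 / 0.04804 = 0.918.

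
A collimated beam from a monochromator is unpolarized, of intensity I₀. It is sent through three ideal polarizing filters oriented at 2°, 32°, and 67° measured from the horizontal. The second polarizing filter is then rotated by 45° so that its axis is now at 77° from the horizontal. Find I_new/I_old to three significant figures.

I_new/I_old ≈ 0.129

Before rotation:
Unpolarized light through the first polarizer → I₁ = ½ I₀, now polarized at 2°.
I₂ = I₁ cos²(32° − 2°) = 0.5 I₀ · cos²(30°) = 0.375 I₀.
I₃ = I₂ cos²(67° − 32°) = 0.375 I₀ · cos²(35°) = 0.2516 I₀.
After rotation:
Unpolarized light through the first polarizer → I₁ = ½ I₀, now polarized at 2°.
I₂ = I₁ cos²(77° − 2°) = 0.5 I₀ · cos²(75°) = 0.03349 I₀.
I₃ = I₂ cos²(67° − 77°) = 0.03349 I₀ · cos²(10°) = 0.03248 I₀.
Ratio = 0.03248 / 0.2516 = 0.1291.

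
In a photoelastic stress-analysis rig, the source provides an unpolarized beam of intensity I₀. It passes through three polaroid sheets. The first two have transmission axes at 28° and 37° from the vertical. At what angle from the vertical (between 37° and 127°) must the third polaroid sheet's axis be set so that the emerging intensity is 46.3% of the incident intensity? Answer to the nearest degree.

Unpolarized light through the first polarizer → I₁ = ½ I₀, now polarized at 28°.
I₂ = I₁ cos²(37° − 28°) = 0.5 I₀ · cos²(9°) = 0.4878 I₀.
Need I₃/I₀ = 0.463, so cos²(θ − 37°) = 0.463 / 0.4878 = 0.9492.
θ − 37° = arccos(√0.9492) = 13.0°, giving θ ≈ 37 + 13.0 = 50.0°.

θ ≈ 50°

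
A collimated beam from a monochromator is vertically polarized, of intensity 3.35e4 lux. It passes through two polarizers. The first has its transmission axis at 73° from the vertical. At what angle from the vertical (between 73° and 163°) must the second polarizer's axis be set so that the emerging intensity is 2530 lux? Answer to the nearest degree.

I₁ = I₀ cos²(73° − 0°) = I₀ cos²(73°) = 0.08548 I₀.
Target fraction: 2530 / 3.35e4 lux = 0.07552 of I₀.
Need I₂/I₀ = 0.07552, so cos²(θ − 73°) = 0.07552 / 0.08548 = 0.8835.
θ − 73° = arccos(√0.8835) = 20.0°, giving θ ≈ 73 + 20.0 = 93.0°.

θ ≈ 93°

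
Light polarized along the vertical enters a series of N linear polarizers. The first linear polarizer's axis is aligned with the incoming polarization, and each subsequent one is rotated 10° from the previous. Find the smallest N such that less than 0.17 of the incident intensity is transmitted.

First polarizer is aligned with the polarization: full transmission.
Each further stage multiplies by cos²(10°) = 0.9698.
After N polarizers: T = 0.9698^(N−1). Require T < 0.17 ⇒ N−1 > ln(0.17)/ln(0.9698) = 57.87, so N−1 ≥ 58 and N = 59.
Check: N=59 gives T = 0.1693 < 0.17; N=58 gives T = 0.1746.

N = 59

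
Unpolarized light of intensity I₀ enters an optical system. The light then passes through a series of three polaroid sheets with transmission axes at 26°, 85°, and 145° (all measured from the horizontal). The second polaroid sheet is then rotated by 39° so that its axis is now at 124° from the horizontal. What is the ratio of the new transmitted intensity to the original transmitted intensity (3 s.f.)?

I_new/I_old ≈ 0.255

Before rotation:
Unpolarized light through the first polarizer → I₁ = ½ I₀, now polarized at 26°.
I₂ = I₁ cos²(85° − 26°) = 0.5 I₀ · cos²(59°) = 0.1326 I₀.
I₃ = I₂ cos²(145° − 85°) = 0.1326 I₀ · cos²(60°) = 0.03316 I₀.
After rotation:
Unpolarized light through the first polarizer → I₁ = ½ I₀, now polarized at 26°.
Angle between axes 1 and 2: 82°. I₂ = 0.5 I₀ · cos²(82°) = 0.009685 I₀.
I₃ = I₂ cos²(145° − 124°) = 0.009685 I₀ · cos²(21°) = 0.008441 I₀.
Ratio = 0.008441 / 0.03316 = 0.2546.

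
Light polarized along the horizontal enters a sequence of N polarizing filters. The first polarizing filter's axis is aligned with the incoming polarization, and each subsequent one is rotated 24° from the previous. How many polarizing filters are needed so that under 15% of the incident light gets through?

First polarizer is aligned with the polarization: full transmission.
Each further stage multiplies by cos²(24°) = 0.8346.
After N polarizers: T = 0.8346^(N−1). Require T < 0.15 ⇒ N−1 > ln(0.15)/ln(0.8346) = 10.49, so N−1 ≥ 11 and N = 12.
Check: N=12 gives T = 0.1368 < 0.15; N=11 gives T = 0.1639.

N = 12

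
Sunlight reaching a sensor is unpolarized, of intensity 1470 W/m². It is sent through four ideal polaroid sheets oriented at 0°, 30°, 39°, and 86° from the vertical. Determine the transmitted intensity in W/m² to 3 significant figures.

I ≈ 250 W/m²

Unpolarized light through the first polarizer → I₁ = 1470 W/m²/2 = 735 W/m², polarized at 0°.
I₂ = I₁ · cos²(30°) = 735 · 0.75 = 551.3 W/m².
I₃ = I₂ · cos²(9°) = 551.3 · 0.9755 = 537.8 W/m².
I₄ = I₃ · cos²(47°) = 537.8 · 0.4651 = 250.1 W/m².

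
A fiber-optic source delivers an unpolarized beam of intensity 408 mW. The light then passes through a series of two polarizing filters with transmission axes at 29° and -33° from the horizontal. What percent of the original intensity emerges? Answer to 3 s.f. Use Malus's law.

≈ 11.0%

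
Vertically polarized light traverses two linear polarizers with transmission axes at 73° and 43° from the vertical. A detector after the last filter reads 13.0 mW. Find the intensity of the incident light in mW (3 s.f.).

I₀ ≈ 203 mW

By Malus's law, I₁ = I₀ cos²(73° − 0°) = I₀ cos²(73°) = 0.08548 I₀.
I₂ = I₁ cos²(43° − 73°) = 0.08548 I₀ · cos²(30°) = 0.06411 I₀.
So 13.0 mW = 0.06411 I₀, giving I₀ = 13.0/0.06411 = 202.8 mW.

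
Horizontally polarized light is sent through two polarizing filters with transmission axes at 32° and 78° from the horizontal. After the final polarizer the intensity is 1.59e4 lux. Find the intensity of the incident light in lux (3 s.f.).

I₀ ≈ 4.58e4 lux

By Malus's law, I₁ = I₀ cos²(32° − 0°) = I₀ cos²(32°) = 0.7192 I₀.
I₂ = I₁ cos²(78° − 32°) = 0.7192 I₀ · cos²(46°) = 0.347 I₀.
So 1.59e4 lux = 0.347 I₀, giving I₀ = 1.59e4/0.347 = 4.582e+04 lux.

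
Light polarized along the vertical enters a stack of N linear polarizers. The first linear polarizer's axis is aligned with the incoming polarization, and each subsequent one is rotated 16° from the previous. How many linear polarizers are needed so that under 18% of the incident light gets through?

First polarizer is aligned with the polarization: full transmission.
Each further stage multiplies by cos²(16°) = 0.924.
After N polarizers: T = 0.924^(N−1). Require T < 0.18 ⇒ N−1 > ln(0.18)/ln(0.924) = 21.70, so N−1 ≥ 22 and N = 23.
Check: N=23 gives T = 0.1758 < 0.18; N=22 gives T = 0.1903.

N = 23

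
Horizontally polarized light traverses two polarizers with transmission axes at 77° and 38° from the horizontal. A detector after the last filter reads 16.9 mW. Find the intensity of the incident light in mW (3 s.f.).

By Malus's law, I₁ = I₀ cos²(77° − 0°) = I₀ cos²(77°) = 0.0506 I₀.
I₂ = I₁ cos²(38° − 77°) = 0.0506 I₀ · cos²(39°) = 0.03056 I₀.
So 16.9 mW = 0.03056 I₀, giving I₀ = 16.9/0.03056 = 553 mW.

I₀ ≈ 553 mW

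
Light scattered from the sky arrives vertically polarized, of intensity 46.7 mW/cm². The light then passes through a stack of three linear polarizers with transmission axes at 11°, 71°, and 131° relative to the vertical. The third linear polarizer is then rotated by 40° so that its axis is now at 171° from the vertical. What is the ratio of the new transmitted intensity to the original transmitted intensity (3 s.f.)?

I_new/I_old ≈ 0.121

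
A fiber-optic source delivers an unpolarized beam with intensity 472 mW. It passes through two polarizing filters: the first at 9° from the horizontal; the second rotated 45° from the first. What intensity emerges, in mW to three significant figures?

I ≈ 118 mW

Unpolarized light through the first polarizer → I₁ = 472 mW/2 = 236 mW, polarized at 9°.
I₂ = I₁ · cos²(45°) = 236 · 0.5 = 118 mW.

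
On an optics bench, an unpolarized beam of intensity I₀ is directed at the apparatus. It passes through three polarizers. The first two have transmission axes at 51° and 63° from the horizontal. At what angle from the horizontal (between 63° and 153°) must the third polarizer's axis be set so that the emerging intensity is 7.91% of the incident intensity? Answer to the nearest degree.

Unpolarized light through the first polarizer → I₁ = ½ I₀, now polarized at 51°.
I₂ = I₁ cos²(63° − 51°) = 0.5 I₀ · cos²(12°) = 0.4784 I₀.
Need I₃/I₀ = 0.0791, so cos²(θ − 63°) = 0.0791 / 0.4784 = 0.1653.
θ − 63° = arccos(√0.1653) = 66.0°, giving θ ≈ 63 + 66.0 = 129.0°.

θ ≈ 129°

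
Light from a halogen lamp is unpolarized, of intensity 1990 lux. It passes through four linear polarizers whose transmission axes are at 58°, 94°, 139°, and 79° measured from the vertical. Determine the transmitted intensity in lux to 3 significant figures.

Unpolarized light through the first polarizer → I₁ = 1990 lux/2 = 995 lux, polarized at 58°.
I₂ = I₁ · cos²(36°) = 995 · 0.6545 = 651.2 lux.
I₃ = I₂ · cos²(45°) = 651.2 · 0.5 = 325.6 lux.
I₄ = I₃ · cos²(60°) = 325.6 · 0.25 = 81.4 lux.

I ≈ 81.4 lux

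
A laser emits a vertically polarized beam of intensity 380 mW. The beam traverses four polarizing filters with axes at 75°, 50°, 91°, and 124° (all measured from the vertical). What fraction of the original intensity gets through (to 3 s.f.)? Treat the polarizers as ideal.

I/I₀ ≈ 0.0220

I₁ = 380 mW · cos²(75°) = 25.46 mW.
I₂ = I₁ · cos²(25°) = 25.46 · 0.8214 = 20.91 mW.
I₃ = I₂ · cos²(41°) = 20.91 · 0.5696 = 11.91 mW.
I₄ = I₃ · cos²(33°) = 11.91 · 0.7034 = 8.377 mW.
Transmitted fraction = 0.02204.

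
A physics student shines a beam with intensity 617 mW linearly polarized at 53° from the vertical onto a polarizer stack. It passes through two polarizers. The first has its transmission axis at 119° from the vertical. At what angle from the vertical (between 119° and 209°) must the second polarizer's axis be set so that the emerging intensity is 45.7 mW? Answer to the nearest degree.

θ ≈ 167°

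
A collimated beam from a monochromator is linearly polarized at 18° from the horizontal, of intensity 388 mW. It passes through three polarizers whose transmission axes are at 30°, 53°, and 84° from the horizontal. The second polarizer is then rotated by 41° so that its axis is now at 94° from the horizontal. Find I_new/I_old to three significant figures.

I_new/I_old ≈ 0.299

Before rotation:
I₁ = I₀ cos²(30° − 18°) = I₀ cos²(12°) = 0.9568 I₀.
I₂ = I₁ cos²(53° − 30°) = 0.9568 I₀ · cos²(23°) = 0.8107 I₀.
I₃ = I₂ cos²(84° − 53°) = 0.8107 I₀ · cos²(31°) = 0.5957 I₀.
After rotation:
I₁ = I₀ cos²(30° − 18°) = I₀ cos²(12°) = 0.9568 I₀.
I₂ = I₁ cos²(94° − 30°) = 0.9568 I₀ · cos²(64°) = 0.1839 I₀.
I₃ = I₂ cos²(84° − 94°) = 0.1839 I₀ · cos²(10°) = 0.1783 I₀.
Ratio = 0.1783 / 0.5957 = 0.2994.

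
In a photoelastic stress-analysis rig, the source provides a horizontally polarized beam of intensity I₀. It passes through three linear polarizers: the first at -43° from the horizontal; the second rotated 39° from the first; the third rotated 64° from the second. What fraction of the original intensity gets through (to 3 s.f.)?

≈ 0.0621 I₀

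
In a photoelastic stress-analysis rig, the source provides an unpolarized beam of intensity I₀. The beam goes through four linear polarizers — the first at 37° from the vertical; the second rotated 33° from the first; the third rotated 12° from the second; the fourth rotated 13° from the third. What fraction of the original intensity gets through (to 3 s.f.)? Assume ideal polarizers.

≈ 0.319 I₀

Unpolarized light through the first polarizer → I₁ = ½ I₀, now polarized at 37°.
I₂ = I₁ cos²(33°) = 0.5 · 0.7034 I₀ = 0.3517 I₀.
I₃ = I₂ cos²(12°) = 0.3517 · 0.9568 I₀ = 0.3365 I₀.
I₄ = I₃ cos²(13°) = 0.3365 · 0.9494 I₀ = 0.3195 I₀.
Transmitted fraction = 0.3195.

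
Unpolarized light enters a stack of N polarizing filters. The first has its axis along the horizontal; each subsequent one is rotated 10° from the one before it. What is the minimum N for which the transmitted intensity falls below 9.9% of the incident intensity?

First polarizer halves the unpolarized light: factor 1/2.
Each further stage multiplies by cos²(10°) = 0.9698.
After N polarizers: T = 0.5·0.9698^(N−1). Require T < 0.099 ⇒ N−1 > ln(0.099/0.5)/ln(0.9698) = 52.89, so N−1 ≥ 53 and N = 54.
Check: N=54 gives T = 0.09868 < 0.099; N=53 gives T = 0.1017.

N = 54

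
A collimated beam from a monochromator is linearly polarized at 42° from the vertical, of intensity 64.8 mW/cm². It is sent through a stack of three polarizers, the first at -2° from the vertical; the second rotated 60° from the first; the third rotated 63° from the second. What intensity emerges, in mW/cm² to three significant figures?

I ≈ 1.73 mW/cm²

I₁ = 64.8 mW/cm² · cos²(44°) = 33.53 mW/cm².
I₂ = I₁ · cos²(60°) = 33.53 · 0.25 = 8.383 mW/cm².
I₃ = I₂ · cos²(63°) = 8.383 · 0.2061 = 1.728 mW/cm².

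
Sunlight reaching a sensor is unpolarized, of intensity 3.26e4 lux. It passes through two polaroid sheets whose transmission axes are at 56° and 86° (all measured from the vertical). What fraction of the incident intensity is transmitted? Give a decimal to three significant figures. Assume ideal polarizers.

Unpolarized light through the first polarizer → I₁ = 3.26e4 lux/2 = 1.63e+04 lux, polarized at 56°.
I₂ = I₁ · cos²(30°) = 1.63e+04 · 0.75 = 1.223e+04 lux.
Transmitted fraction = 0.375.

I/I₀ ≈ 0.375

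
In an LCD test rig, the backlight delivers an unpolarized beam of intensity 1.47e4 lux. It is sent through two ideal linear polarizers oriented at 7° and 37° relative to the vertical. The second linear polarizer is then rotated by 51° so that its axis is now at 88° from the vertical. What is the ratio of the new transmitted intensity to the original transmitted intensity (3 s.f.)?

I_new/I_old ≈ 0.0326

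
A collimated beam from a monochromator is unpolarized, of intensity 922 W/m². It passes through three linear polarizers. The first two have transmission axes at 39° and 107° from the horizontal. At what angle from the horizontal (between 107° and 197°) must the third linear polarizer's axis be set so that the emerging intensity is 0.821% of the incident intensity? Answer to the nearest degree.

θ ≈ 177°

Unpolarized light through the first polarizer → I₁ = ½ I₀, now polarized at 39°.
I₂ = I₁ cos²(107° − 39°) = 0.5 I₀ · cos²(68°) = 0.07017 I₀.
Need I₃/I₀ = 0.00821, so cos²(θ − 107°) = 0.00821 / 0.07017 = 0.117.
θ − 107° = arccos(√0.117) = 70.0°, giving θ ≈ 107 + 70.0 = 177.0°.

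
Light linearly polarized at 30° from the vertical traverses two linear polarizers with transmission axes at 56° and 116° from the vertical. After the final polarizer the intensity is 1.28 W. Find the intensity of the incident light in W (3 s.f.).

I₁ = I₀ cos²(56° − 30°) = I₀ cos²(26°) = 0.8078 I₀.
I₂ = I₁ cos²(116° − 56°) = 0.8078 I₀ · cos²(60°) = 0.202 I₀.
So 1.28 W = 0.202 I₀, giving I₀ = 1.28/0.202 = 6.338 W.

I₀ ≈ 6.34 W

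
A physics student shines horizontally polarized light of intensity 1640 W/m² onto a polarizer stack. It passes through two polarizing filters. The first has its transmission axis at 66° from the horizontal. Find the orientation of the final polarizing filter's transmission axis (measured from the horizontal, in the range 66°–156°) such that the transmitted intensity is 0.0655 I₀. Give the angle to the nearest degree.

θ ≈ 117°

I₁ = I₀ cos²(66° − 0°) = I₀ cos²(66°) = 0.1654 I₀.
Need I₂/I₀ = 0.0655, so cos²(θ − 66°) = 0.0655 / 0.1654 = 0.3959.
θ − 66° = arccos(√0.3959) = 51.0°, giving θ ≈ 66 + 51.0 = 117.0°.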